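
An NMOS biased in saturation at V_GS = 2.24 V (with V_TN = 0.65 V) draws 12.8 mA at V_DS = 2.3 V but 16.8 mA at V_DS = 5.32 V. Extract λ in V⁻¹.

With V_GS fixed, I_D ∝ (1 + λ V_DS) in saturation, so I_D2/I_D1 = (1 + λ V_DS2)/(1 + λ V_DS1).
16.8/12.8 = 1.312 = (1 + 5.32 λ)/(1 + 2.3 λ).
Solving: λ (I_D1 V_DS2 − I_D2 V_DS1) = I_D2 − I_D1, so λ = (16.8 − 12.8) / (12.8 × 5.32 − 16.8 × 2.3) = 4 / 29.5 = 0.136 V⁻¹.

λ = 0.136 V⁻¹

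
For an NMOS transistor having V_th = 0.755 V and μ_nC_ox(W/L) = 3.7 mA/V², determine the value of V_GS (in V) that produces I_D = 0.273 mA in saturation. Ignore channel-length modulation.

V_GS = 1.14 V

In saturation I_D = ½ k_n (V_GS − V_th)², so V_GS − V_th = √(2 I_D / k_n) = √(2 × 0.273 / 3.7) = 0.384 V.
V_GS = 0.755 + 0.384 = 1.14 V.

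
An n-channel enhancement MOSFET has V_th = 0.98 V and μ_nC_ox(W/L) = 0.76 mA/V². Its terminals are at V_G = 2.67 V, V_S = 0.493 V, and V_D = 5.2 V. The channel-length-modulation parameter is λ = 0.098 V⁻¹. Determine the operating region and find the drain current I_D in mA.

Saturation; I_D = 0.796 mA

V_GS = V_G − V_S = 2.67 − 0.493 = 2.18 V; V_DS = V_D − V_S = 5.2 − 0.493 = 4.71 V.
V_ov = V_GS − V_th = 2.18 − 0.98 = 1.2 V.
Since V_DS = 4.71 V ≥ V_ov = 1.2 V, the device is in saturation.
I_D = ½ k_n V_ov² (1 + λ V_DS) = 0.5 × 0.76 × 1.2² × (1 + 0.098 × 4.71) = 0.796 mA.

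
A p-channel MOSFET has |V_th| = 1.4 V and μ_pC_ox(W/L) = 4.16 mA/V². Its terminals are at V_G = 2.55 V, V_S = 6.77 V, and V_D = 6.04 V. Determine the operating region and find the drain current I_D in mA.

V_SG = V_S − V_G = 6.77 − 2.55 = 4.22 V; V_SD = V_S − V_D = 6.77 − 6.04 = 0.73 V.
V_ov = V_SG − |V_th| = 4.22 − 1.4 = 2.82 V.
Since V_SD = 0.73 V < V_ov = 2.82 V, the device is in the triode region.
I_D = k_p [V_ov · V_SD − ½ V_SD²] = 4.16 × [2.82 × 0.73 − 0.5 × 0.73²] = 7.46 mA.

Triode; I_D = 7.46 mA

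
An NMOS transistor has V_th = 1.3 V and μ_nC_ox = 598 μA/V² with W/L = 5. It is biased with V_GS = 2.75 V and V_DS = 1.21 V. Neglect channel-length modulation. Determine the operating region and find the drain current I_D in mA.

Triode; I_D = 3.06 mA

k_n = μ_nC_ox · (W/L) = 2.99 mA/V².
V_ov = V_GS − V_th = 2.75 − 1.3 = 1.45 V.
Since V_DS = 1.21 V < V_ov = 1.45 V, the device is in the triode region.
I_D = k_n [V_ov · V_DS − ½ V_DS²] = 2.99 × [1.45 × 1.21 − 0.5 × 1.21²] = 3.06 mA.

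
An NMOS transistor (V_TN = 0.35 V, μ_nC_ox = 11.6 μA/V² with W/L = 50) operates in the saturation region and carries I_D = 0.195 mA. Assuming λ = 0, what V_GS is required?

k_n = μ_nC_ox · (W/L) = 0.58 mA/V².
In saturation I_D = ½ k_n (V_GS − V_TN)², so V_GS − V_TN = √(2 I_D / k_n) = √(2 × 0.195 / 0.58) = 0.82 V.
V_GS = 0.35 + 0.82 = 1.17 V.

V_GS = 1.17 V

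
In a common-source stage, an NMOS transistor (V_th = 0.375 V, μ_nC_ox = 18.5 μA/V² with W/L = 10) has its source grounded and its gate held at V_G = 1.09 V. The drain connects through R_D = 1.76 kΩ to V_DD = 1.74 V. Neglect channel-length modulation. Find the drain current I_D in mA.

I_D = 0.0473 mA

V_GS = V_G = 1.09 V, so V_ov = 1.09 − 0.375 = 0.715 V.
k_n = μ_nC_ox · (W/L) = 0.185 mA/V².
Assume saturation: I_D = ½ k_n V_ov² = 0.5 × 0.185 × 0.715² = 0.0473 mA, giving V_DS = V_DD − I_D R_D = 1.74 − 0.0473 × 1.76 = 1.66 V.
V_DS = 1.66 V ≥ V_ov = 0.715 V, confirming saturation.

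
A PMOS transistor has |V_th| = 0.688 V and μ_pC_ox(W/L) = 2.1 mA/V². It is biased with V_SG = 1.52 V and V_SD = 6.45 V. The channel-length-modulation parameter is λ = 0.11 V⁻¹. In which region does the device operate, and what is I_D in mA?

Saturation; I_D = 1.24 mA

V_ov = V_SG − |V_th| = 1.52 − 0.688 = 0.832 V.
Since V_SD = 6.45 V ≥ V_ov = 0.832 V, the device is in saturation.
I_D = ½ k_p V_ov² (1 + λ V_SD) = 0.5 × 2.1 × 0.832² × (1 + 0.11 × 6.45) = 1.24 mA.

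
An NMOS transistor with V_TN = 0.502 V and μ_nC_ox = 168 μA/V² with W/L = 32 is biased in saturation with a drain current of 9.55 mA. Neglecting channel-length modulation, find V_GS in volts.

V_GS = 2.39 V

k_n = μ_nC_ox · (W/L) = 5.376 mA/V².
In saturation I_D = ½ k_n (V_GS − V_TN)², so V_GS − V_TN = √(2 I_D / k_n) = √(2 × 9.55 / 5.376) = 1.88 V.
V_GS = 0.502 + 1.88 = 2.39 V.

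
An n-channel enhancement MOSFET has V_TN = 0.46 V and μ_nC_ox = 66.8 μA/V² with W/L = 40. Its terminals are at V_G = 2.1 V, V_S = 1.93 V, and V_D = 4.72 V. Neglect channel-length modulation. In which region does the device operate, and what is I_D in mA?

V_GS = V_G − V_S = 2.1 − 1.93 = 0.17 V; V_DS = V_D − V_S = 4.72 − 1.93 = 2.79 V.
V_GS = 0.17 V < V_TN = 0.46 V, so the transistor is in cutoff.

Cutoff; I_D = 0 mA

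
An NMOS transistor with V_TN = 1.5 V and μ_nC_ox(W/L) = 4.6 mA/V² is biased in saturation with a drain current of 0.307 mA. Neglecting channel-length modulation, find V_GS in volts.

V_GS = 1.87 V

In saturation I_D = ½ k_n (V_GS − V_TN)², so V_GS − V_TN = √(2 I_D / k_n) = √(2 × 0.307 / 4.6) = 0.365 V.
V_GS = 1.5 + 0.365 = 1.87 V.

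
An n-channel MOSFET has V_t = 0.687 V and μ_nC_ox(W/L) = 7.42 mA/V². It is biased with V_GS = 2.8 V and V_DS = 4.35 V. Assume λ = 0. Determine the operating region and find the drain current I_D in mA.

V_ov = V_GS − V_t = 2.8 − 0.687 = 2.11 V.
Since V_DS = 4.35 V ≥ V_ov = 2.11 V, the device is in saturation.
I_D = ½ k_n V_ov² = 0.5 × 7.42 × 2.11² = 16.6 mA.

Saturation; I_D = 16.6 mA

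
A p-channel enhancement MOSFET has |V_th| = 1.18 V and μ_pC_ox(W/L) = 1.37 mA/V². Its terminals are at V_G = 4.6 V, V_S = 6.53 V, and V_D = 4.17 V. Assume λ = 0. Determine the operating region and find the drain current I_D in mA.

V_SG = V_S − V_G = 6.53 − 4.6 = 1.93 V; V_SD = V_S − V_D = 6.53 − 4.17 = 2.36 V.
V_ov = V_SG − |V_th| = 1.93 − 1.18 = 0.75 V.
Since V_SD = 2.36 V ≥ V_ov = 0.75 V, the device is in saturation.
I_D = ½ k_p V_ov² = 0.5 × 1.37 × 0.75² = 0.385 mA.

Saturation; I_D = 0.385 mA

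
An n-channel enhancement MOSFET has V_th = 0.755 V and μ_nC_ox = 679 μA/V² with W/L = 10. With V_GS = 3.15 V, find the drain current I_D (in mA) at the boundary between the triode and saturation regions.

At the boundary V_DS = V_ov = V_GS − V_th = 3.15 − 0.755 = 2.4 V.
k_n = μ_nC_ox · (W/L) = 6.79 mA/V².
I_D = ½ k_n V_ov² = 0.5 × 6.79 × 2.4² = 19.5 mA.

I_D = 19.5 mA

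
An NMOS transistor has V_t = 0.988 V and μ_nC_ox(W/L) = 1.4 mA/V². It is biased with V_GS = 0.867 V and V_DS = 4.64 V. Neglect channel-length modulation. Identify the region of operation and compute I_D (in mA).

Cutoff; I_D = 0 mA

V_GS = 0.867 V < V_t = 0.988 V, so the transistor is in cutoff.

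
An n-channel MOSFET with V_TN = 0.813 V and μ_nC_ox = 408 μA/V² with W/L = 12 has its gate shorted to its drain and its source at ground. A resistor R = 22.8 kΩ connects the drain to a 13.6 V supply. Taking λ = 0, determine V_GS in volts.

V_GS = 1.28 V

With gate tied to drain, V_GS = V_DS ≥ V_GS − V_TN, so the device is in saturation.
k_n = μ_nC_ox · (W/L) = 4.896 mA/V².
KCL at the drain: ½ k_n (V_GS − V_TN)² = (V_DD − V_GS)/R.
Let x = V_GS − 0.813. Then 55.8 x² + x − 12.79 = 0, giving x = 0.47 V (positive root), so V_GS = 1.28 V.
I_D = (V_DD − V_GS)/R = (13.6 − 1.28) / 22.8 = 0.54 mA.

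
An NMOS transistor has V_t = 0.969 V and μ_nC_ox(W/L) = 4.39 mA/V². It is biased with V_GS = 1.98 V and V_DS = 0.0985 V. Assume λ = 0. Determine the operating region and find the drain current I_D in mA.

V_ov = V_GS − V_t = 1.98 − 0.969 = 1.01 V.
Since V_DS = 0.0985 V < V_ov = 1.01 V, the device is in the triode region.
I_D = k_n [V_ov · V_DS − ½ V_DS²] = 4.39 × [1.01 × 0.0985 − 0.5 × 0.0985²] = 0.416 mA.

Triode; I_D = 0.416 mA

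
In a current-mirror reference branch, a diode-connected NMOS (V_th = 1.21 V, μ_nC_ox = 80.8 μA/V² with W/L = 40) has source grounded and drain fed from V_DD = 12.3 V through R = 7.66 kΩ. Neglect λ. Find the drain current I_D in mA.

I_D = 1.33 mA

With gate tied to drain, V_GS = V_DS ≥ V_GS − V_th, so the device is in saturation.
k_n = μ_nC_ox · (W/L) = 3.232 mA/V².
KCL at the drain: ½ k_n (V_GS − V_th)² = (V_DD − V_GS)/R.
Let x = V_GS − 1.21. Then 12.4 x² + x − 11.09 = 0, giving x = 0.907 V (positive root), so V_GS = 2.12 V.
I_D = (V_DD − V_GS)/R = (12.3 − 2.12) / 7.66 = 1.33 mA.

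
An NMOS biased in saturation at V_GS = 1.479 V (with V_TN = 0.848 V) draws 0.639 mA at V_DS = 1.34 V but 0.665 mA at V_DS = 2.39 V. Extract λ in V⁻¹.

With V_GS fixed, I_D ∝ (1 + λ V_DS) in saturation, so I_D2/I_D1 = (1 + λ V_DS2)/(1 + λ V_DS1).
0.665/0.639 = 1.041 = (1 + 2.39 λ)/(1 + 1.34 λ).
Solving: λ (I_D1 V_DS2 − I_D2 V_DS1) = I_D2 − I_D1, so λ = (0.665 − 0.639) / (0.639 × 2.39 − 0.665 × 1.34) = 0.026 / 0.636 = 0.0409 V⁻¹.

λ = 0.0409 V⁻¹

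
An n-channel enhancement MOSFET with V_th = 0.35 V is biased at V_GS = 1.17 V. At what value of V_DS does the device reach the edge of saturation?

V_DS,sat = 0.820 V

The boundary between triode and saturation is V_DS = V_GS − V_th = V_ov.
V_ov = 1.17 − 0.35 = 0.82 V.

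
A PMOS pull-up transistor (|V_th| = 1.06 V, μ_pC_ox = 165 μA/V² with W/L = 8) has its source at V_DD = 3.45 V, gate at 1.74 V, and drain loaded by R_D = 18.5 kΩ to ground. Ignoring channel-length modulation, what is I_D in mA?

V_SG = V_DD − V_G = 3.45 − 1.74 = 1.71 V, so V_ov = 1.71 − 1.06 = 0.65 V.
k_p = μ_pC_ox · (W/L) = 1.32 mA/V².
Assume saturation: I_D = ½ k_p V_ov² = 0.5 × 1.32 × 0.65² = 0.279 mA, giving V_SD = V_DD − I_D R_D = 3.45 − 0.279 × 18.5 = -1.71 V.
But -1.71 V < V_ov = 0.65 V, so the device is actually in triode.
In triode I_D = k_p[V_ov V_SD − ½ V_SD²] and I_D = (V_DD − V_SD)/R_D. Equating: 12.2 V_SD² − 16.87 V_SD + 3.45 = 0, giving V_SD = 0.25 V (the root below V_ov).
I_D = (3.45 − 0.25) / 18.5 = 0.173 mA.

I_D = 0.173 mA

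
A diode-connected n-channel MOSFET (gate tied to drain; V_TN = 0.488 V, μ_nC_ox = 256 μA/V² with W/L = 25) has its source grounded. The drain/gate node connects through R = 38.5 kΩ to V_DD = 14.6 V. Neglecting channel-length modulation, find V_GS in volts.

V_GS = 0.822 V

With gate tied to drain, V_GS = V_DS ≥ V_GS − V_TN, so the device is in saturation.
k_n = μ_nC_ox · (W/L) = 6.4 mA/V².
KCL at the drain: ½ k_n (V_GS − V_TN)² = (V_DD − V_GS)/R.
Let x = V_GS − 0.488. Then 123 x² + x − 14.11 = 0, giving x = 0.334 V (positive root), so V_GS = 0.822 V.
I_D = (V_DD − V_GS)/R = (14.6 − 0.822) / 38.5 = 0.358 mA.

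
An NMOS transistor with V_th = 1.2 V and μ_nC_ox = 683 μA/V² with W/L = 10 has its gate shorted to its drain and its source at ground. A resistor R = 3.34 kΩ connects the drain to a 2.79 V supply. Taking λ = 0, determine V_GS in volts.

V_GS = 1.53 V

With gate tied to drain, V_GS = V_DS ≥ V_GS − V_th, so the device is in saturation.
k_n = μ_nC_ox · (W/L) = 6.83 mA/V².
KCL at the drain: ½ k_n (V_GS − V_th)² = (V_DD − V_GS)/R.
Let x = V_GS − 1.2. Then 11.4 x² + x − 1.59 = 0, giving x = 0.332 V (positive root), so V_GS = 1.53 V.
I_D = (V_DD − V_GS)/R = (2.79 − 1.53) / 3.34 = 0.377 mA.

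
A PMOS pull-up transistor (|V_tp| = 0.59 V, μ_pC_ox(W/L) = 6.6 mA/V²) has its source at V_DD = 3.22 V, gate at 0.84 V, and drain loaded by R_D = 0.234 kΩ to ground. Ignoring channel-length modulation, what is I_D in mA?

V_SG = V_DD − V_G = 3.22 − 0.84 = 2.38 V, so V_ov = 2.38 − 0.59 = 1.79 V.
Assume saturation: I_D = ½ k_p V_ov² = 0.5 × 6.6 × 1.79² = 10.6 mA, giving V_SD = V_DD − I_D R_D = 3.22 − 10.6 × 0.234 = 0.746 V.
But 0.746 V < V_ov = 1.79 V, so the device is actually in triode.
In triode I_D = k_p[V_ov V_SD − ½ V_SD²] and I_D = (V_DD − V_SD)/R_D. Equating: 0.772 V_SD² − 3.764 V_SD + 3.22 = 0, giving V_SD = 1.11 V (the root below V_ov).
I_D = (3.22 − 1.11) / 0.234 = 9.03 mA.

I_D = 9.03 mA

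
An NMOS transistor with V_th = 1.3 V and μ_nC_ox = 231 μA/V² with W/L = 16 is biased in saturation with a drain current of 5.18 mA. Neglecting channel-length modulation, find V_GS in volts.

k_n = μ_nC_ox · (W/L) = 3.696 mA/V².
In saturation I_D = ½ k_n (V_GS − V_th)², so V_GS − V_th = √(2 I_D / k_n) = √(2 × 5.18 / 3.696) = 1.67 V.
V_GS = 1.3 + 1.67 = 2.97 V.

V_GS = 2.97 V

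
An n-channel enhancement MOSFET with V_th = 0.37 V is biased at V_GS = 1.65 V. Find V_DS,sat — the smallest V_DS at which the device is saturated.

V_DS,sat = 1.28 V

The boundary between triode and saturation is V_DS = V_GS − V_th = V_ov.
V_ov = 1.65 − 0.37 = 1.28 V.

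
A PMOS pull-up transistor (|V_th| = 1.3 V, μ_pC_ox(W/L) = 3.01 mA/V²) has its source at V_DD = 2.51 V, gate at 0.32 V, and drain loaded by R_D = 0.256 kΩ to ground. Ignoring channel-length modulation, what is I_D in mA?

V_SG = V_DD − V_G = 2.51 − 0.32 = 2.19 V, so V_ov = 2.19 − 1.3 = 0.89 V.
Assume saturation: I_D = ½ k_p V_ov² = 0.5 × 3.01 × 0.89² = 1.19 mA, giving V_SD = V_DD − I_D R_D = 2.51 − 1.19 × 0.256 = 2.2 V.
V_SD = 2.2 V ≥ V_ov = 0.89 V, confirming saturation.

I_D = 1.19 mA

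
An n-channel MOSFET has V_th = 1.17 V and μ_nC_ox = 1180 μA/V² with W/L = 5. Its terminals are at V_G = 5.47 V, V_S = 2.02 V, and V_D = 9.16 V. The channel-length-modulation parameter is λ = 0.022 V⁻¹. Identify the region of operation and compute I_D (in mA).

V_GS = V_G − V_S = 5.47 − 2.02 = 3.45 V; V_DS = V_D − V_S = 9.16 − 2.02 = 7.14 V.
k_n = μ_nC_ox · (W/L) = 5.9 mA/V².
V_ov = V_GS − V_th = 3.45 − 1.17 = 2.28 V.
Since V_DS = 7.14 V ≥ V_ov = 2.28 V, the device is in saturation.
I_D = ½ k_n V_ov² (1 + λ V_DS) = 0.5 × 5.9 × 2.28² × (1 + 0.022 × 7.14) = 17.7 mA.

Saturation; I_D = 17.7 mA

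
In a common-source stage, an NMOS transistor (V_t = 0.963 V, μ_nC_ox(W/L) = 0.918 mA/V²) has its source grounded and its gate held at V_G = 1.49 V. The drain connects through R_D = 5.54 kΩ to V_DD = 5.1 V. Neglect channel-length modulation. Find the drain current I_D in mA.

V_GS = V_G = 1.49 V, so V_ov = 1.49 − 0.963 = 0.527 V.
Assume saturation: I_D = ½ k_n V_ov² = 0.5 × 0.918 × 0.527² = 0.127 mA, giving V_DS = V_DD − I_D R_D = 5.1 − 0.127 × 5.54 = 4.39 V.
V_DS = 4.39 V ≥ V_ov = 0.527 V, confirming saturation.

I_D = 0.127 mA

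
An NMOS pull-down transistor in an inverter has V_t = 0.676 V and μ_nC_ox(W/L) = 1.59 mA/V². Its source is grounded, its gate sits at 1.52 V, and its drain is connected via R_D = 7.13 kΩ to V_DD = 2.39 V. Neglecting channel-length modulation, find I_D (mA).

V_GS = V_G = 1.52 V, so V_ov = 1.52 − 0.676 = 0.844 V.
Assume saturation: I_D = ½ k_n V_ov² = 0.5 × 1.59 × 0.844² = 0.566 mA, giving V_DS = V_DD − I_D R_D = 2.39 − 0.566 × 7.13 = -1.65 V.
But -1.65 V < V_ov = 0.844 V, so the device is actually in triode.
In triode I_D = k_n[V_ov V_DS − ½ V_DS²] and I_D = (V_DD − V_DS)/R_D. Equating: 5.67 V_DS² − 10.57 V_DS + 2.39 = 0, giving V_DS = 0.263 V (the root below V_ov).
I_D = (2.39 − 0.263) / 7.13 = 0.298 mA.

I_D = 0.298 mA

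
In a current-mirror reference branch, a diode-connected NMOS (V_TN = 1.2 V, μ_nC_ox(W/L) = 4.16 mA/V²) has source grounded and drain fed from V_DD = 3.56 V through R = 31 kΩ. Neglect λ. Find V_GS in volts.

With gate tied to drain, V_GS = V_DS ≥ V_GS − V_TN, so the device is in saturation.
KCL at the drain: ½ k_n (V_GS − V_TN)² = (V_DD − V_GS)/R.
Let x = V_GS − 1.2. Then 64.5 x² + x − 2.36 = 0, giving x = 0.184 V (positive root), so V_GS = 1.38 V.
I_D = (V_DD − V_GS)/R = (3.56 − 1.38) / 31 = 0.0702 mA.

V_GS = 1.38 V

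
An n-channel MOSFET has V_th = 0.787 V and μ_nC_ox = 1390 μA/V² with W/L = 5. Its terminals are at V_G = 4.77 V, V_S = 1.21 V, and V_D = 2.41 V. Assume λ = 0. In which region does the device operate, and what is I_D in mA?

Triode; I_D = 18.1 mA

V_GS = V_G − V_S = 4.77 − 1.21 = 3.56 V; V_DS = V_D − V_S = 2.41 − 1.21 = 1.2 V.
k_n = μ_nC_ox · (W/L) = 6.95 mA/V².
V_ov = V_GS − V_th = 3.56 − 0.787 = 2.77 V.
Since V_DS = 1.2 V < V_ov = 2.77 V, the device is in the triode region.
I_D = k_n [V_ov · V_DS − ½ V_DS²] = 6.95 × [2.77 × 1.2 − 0.5 × 1.2²] = 18.1 mA.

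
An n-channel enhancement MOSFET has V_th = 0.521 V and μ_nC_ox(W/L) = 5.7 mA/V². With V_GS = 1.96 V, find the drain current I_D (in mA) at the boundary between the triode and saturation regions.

At the boundary V_DS = V_ov = V_GS − V_th = 1.96 − 0.521 = 1.44 V.
I_D = ½ k_n V_ov² = 0.5 × 5.7 × 1.44² = 5.9 mA.

I_D = 5.90 mA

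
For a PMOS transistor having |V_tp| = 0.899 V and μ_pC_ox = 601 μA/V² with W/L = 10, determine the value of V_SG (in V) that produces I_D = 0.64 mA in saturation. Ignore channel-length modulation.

k_p = μ_pC_ox · (W/L) = 6.01 mA/V².
In saturation I_D = ½ k_p (V_SG − |V_tp|)², so V_SG − |V_tp| = √(2 I_D / k_p) = √(2 × 0.64 / 6.01) = 0.461 V.
V_SG = 0.899 + 0.461 = 1.36 V.

V_SG = 1.36 V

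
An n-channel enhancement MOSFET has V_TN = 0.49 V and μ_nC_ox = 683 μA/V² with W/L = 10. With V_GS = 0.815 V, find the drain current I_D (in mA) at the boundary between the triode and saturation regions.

I_D = 0.361 mA

At the boundary V_DS = V_ov = V_GS − V_TN = 0.815 − 0.49 = 0.325 V.
k_n = μ_nC_ox · (W/L) = 6.83 mA/V².
I_D = ½ k_n V_ov² = 0.5 × 6.83 × 0.325² = 0.361 mA.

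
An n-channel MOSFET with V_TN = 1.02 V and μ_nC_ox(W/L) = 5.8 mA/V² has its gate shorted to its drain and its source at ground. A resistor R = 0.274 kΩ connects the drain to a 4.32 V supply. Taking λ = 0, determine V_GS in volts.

With gate tied to drain, V_GS = V_DS ≥ V_GS − V_TN, so the device is in saturation.
KCL at the drain: ½ k_n (V_GS − V_TN)² = (V_DD − V_GS)/R.
Let x = V_GS − 1.02. Then 0.795 x² + x − 3.3 = 0, giving x = 1.5 V (positive root), so V_GS = 2.52 V.
I_D = (V_DD − V_GS)/R = (4.32 − 2.52) / 0.274 = 6.56 mA.

V_GS = 2.52 V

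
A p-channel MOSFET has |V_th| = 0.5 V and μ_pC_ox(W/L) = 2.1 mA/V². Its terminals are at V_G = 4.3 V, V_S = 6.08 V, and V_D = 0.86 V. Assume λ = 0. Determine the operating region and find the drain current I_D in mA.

Saturation; I_D = 1.72 mA

V_SG = V_S − V_G = 6.08 − 4.3 = 1.78 V; V_SD = V_S − V_D = 6.08 − 0.86 = 5.22 V.
V_ov = V_SG − |V_th| = 1.78 − 0.5 = 1.28 V.
Since V_SD = 5.22 V ≥ V_ov = 1.28 V, the device is in saturation.
I_D = ½ k_p V_ov² = 0.5 × 2.1 × 1.28² = 1.72 mA.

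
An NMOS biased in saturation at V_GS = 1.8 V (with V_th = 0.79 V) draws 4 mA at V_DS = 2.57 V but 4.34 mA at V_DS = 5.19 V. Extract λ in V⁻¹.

With V_GS fixed, I_D ∝ (1 + λ V_DS) in saturation, so I_D2/I_D1 = (1 + λ V_DS2)/(1 + λ V_DS1).
4.34/4 = 1.085 = (1 + 5.19 λ)/(1 + 2.57 λ).
Solving: λ (I_D1 V_DS2 − I_D2 V_DS1) = I_D2 − I_D1, so λ = (4.34 − 4) / (4 × 5.19 − 4.34 × 2.57) = 0.34 / 9.61 = 0.0354 V⁻¹.

λ = 0.0354 V⁻¹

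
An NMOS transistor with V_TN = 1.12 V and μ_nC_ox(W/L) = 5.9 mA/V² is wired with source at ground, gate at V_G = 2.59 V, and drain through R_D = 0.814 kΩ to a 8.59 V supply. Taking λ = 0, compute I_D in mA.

I_D = 6.37 mA

V_GS = V_G = 2.59 V, so V_ov = 2.59 − 1.12 = 1.47 V.
Assume saturation: I_D = ½ k_n V_ov² = 0.5 × 5.9 × 1.47² = 6.37 mA, giving V_DS = V_DD − I_D R_D = 8.59 − 6.37 × 0.814 = 3.4 V.
V_DS = 3.4 V ≥ V_ov = 1.47 V, confirming saturation.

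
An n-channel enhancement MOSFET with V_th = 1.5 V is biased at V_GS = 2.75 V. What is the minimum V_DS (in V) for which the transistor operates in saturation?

V_DS,sat = 1.25 V

The boundary between triode and saturation is V_DS = V_GS − V_th = V_ov.
V_ov = 2.75 − 1.5 = 1.25 V.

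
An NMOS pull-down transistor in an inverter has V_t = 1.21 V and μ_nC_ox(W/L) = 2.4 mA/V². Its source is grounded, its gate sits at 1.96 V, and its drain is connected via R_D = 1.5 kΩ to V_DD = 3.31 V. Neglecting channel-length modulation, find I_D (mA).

I_D = 0.675 mA

V_GS = V_G = 1.96 V, so V_ov = 1.96 − 1.21 = 0.75 V.
Assume saturation: I_D = ½ k_n V_ov² = 0.5 × 2.4 × 0.75² = 0.675 mA, giving V_DS = V_DD − I_D R_D = 3.31 − 0.675 × 1.5 = 2.3 V.
V_DS = 2.3 V ≥ V_ov = 0.75 V, confirming saturation.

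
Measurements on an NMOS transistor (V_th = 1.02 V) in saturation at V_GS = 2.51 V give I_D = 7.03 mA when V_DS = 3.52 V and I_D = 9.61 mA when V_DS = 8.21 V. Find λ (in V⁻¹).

λ = 0.108 V⁻¹

With V_GS fixed, I_D ∝ (1 + λ V_DS) in saturation, so I_D2/I_D1 = (1 + λ V_DS2)/(1 + λ V_DS1).
9.61/7.03 = 1.367 = (1 + 8.21 λ)/(1 + 3.52 λ).
Solving: λ (I_D1 V_DS2 − I_D2 V_DS1) = I_D2 − I_D1, so λ = (9.61 − 7.03) / (7.03 × 8.21 − 9.61 × 3.52) = 2.58 / 23.9 = 0.108 V⁻¹.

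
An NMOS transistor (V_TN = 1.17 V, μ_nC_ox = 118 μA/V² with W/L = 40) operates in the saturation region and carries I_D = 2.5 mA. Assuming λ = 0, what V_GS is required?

k_n = μ_nC_ox · (W/L) = 4.72 mA/V².
In saturation I_D = ½ k_n (V_GS − V_TN)², so V_GS − V_TN = √(2 I_D / k_n) = √(2 × 2.5 / 4.72) = 1.03 V.
V_GS = 1.17 + 1.03 = 2.2 V.

V_GS = 2.20 V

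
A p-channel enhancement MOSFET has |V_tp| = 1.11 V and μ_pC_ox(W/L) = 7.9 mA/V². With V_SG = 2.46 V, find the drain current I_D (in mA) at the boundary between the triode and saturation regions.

I_D = 7.20 mA

At the boundary V_SD = V_ov = V_SG − |V_tp| = 2.46 − 1.11 = 1.35 V.
I_D = ½ k_p V_ov² = 0.5 × 7.9 × 1.35² = 7.2 mA.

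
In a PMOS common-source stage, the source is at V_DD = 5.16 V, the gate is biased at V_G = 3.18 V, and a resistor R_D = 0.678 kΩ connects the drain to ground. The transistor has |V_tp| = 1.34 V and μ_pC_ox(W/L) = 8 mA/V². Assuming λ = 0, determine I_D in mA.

I_D = 1.64 mA

V_SG = V_DD − V_G = 5.16 − 3.18 = 1.98 V, so V_ov = 1.98 − 1.34 = 0.64 V.
Assume saturation: I_D = ½ k_p V_ov² = 0.5 × 8 × 0.64² = 1.64 mA, giving V_SD = V_DD − I_D R_D = 5.16 − 1.64 × 0.678 = 4.05 V.
V_SD = 4.05 V ≥ V_ov = 0.64 V, confirming saturation.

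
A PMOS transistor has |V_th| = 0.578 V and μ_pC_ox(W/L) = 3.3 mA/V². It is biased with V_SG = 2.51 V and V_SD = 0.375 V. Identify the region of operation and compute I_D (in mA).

Triode; I_D = 2.16 mA

V_ov = V_SG − |V_th| = 2.51 − 0.578 = 1.93 V.
Since V_SD = 0.375 V < V_ov = 1.93 V, the device is in the triode region.
I_D = k_p [V_ov · V_SD − ½ V_SD²] = 3.3 × [1.93 × 0.375 − 0.5 × 0.375²] = 2.16 mA.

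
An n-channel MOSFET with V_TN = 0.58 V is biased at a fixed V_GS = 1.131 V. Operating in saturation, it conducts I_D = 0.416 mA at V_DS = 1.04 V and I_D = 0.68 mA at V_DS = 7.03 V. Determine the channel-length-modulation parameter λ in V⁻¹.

λ = 0.119 V⁻¹

With V_GS fixed, I_D ∝ (1 + λ V_DS) in saturation, so I_D2/I_D1 = (1 + λ V_DS2)/(1 + λ V_DS1).
0.68/0.416 = 1.635 = (1 + 7.03 λ)/(1 + 1.04 λ).
Solving: λ (I_D1 V_DS2 − I_D2 V_DS1) = I_D2 − I_D1, so λ = (0.68 − 0.416) / (0.416 × 7.03 − 0.68 × 1.04) = 0.264 / 2.22 = 0.119 V⁻¹.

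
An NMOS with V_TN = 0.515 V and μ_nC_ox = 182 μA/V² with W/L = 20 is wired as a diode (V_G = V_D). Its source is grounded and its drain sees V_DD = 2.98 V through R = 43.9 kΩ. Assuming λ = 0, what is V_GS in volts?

With gate tied to drain, V_GS = V_DS ≥ V_GS − V_TN, so the device is in saturation.
k_n = μ_nC_ox · (W/L) = 3.64 mA/V².
KCL at the drain: ½ k_n (V_GS − V_TN)² = (V_DD − V_GS)/R.
Let x = V_GS − 0.515. Then 79.9 x² + x − 2.465 = 0, giving x = 0.17 V (positive root), so V_GS = 0.685 V.
I_D = (V_DD − V_GS)/R = (2.98 − 0.685) / 43.9 = 0.0523 mA.

V_GS = 0.685 V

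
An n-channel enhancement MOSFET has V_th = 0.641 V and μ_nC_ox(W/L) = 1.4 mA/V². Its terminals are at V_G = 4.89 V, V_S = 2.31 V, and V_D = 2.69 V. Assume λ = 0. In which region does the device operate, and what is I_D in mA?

Triode; I_D = 0.930 mA

V_GS = V_G − V_S = 4.89 − 2.31 = 2.58 V; V_DS = V_D − V_S = 2.69 − 2.31 = 0.38 V.
V_ov = V_GS − V_th = 2.58 − 0.641 = 1.94 V.
Since V_DS = 0.38 V < V_ov = 1.94 V, the device is in the triode region.
I_D = k_n [V_ov · V_DS − ½ V_DS²] = 1.4 × [1.94 × 0.38 − 0.5 × 0.38²] = 0.93 mA.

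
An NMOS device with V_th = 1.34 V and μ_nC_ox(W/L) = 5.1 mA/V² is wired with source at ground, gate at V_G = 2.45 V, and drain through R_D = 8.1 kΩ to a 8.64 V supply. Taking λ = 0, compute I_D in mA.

I_D = 1.04 mA

V_GS = V_G = 2.45 V, so V_ov = 2.45 − 1.34 = 1.11 V.
Assume saturation: I_D = ½ k_n V_ov² = 0.5 × 5.1 × 1.11² = 3.14 mA, giving V_DS = V_DD − I_D R_D = 8.64 − 3.14 × 8.1 = -16.8 V.
But -16.8 V < V_ov = 1.11 V, so the device is actually in triode.
In triode I_D = k_n[V_ov V_DS − ½ V_DS²] and I_D = (V_DD − V_DS)/R_D. Equating: 20.7 V_DS² − 46.85 V_DS + 8.64 = 0, giving V_DS = 0.202 V (the root below V_ov).
I_D = (8.64 − 0.202) / 8.1 = 1.04 mA.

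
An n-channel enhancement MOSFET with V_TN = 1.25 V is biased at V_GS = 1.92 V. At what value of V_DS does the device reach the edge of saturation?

V_DS,sat = 0.670 V

The boundary between triode and saturation is V_DS = V_GS − V_TN = V_ov.
V_ov = 1.92 − 1.25 = 0.67 V.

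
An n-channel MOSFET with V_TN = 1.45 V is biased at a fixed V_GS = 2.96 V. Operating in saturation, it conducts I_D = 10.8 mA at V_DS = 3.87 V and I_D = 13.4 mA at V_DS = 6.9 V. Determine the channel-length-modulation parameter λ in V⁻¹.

With V_GS fixed, I_D ∝ (1 + λ V_DS) in saturation, so I_D2/I_D1 = (1 + λ V_DS2)/(1 + λ V_DS1).
13.4/10.8 = 1.241 = (1 + 6.9 λ)/(1 + 3.87 λ).
Solving: λ (I_D1 V_DS2 − I_D2 V_DS1) = I_D2 − I_D1, so λ = (13.4 − 10.8) / (10.8 × 6.9 − 13.4 × 3.87) = 2.6 / 22.7 = 0.115 V⁻¹.

λ = 0.115 V⁻¹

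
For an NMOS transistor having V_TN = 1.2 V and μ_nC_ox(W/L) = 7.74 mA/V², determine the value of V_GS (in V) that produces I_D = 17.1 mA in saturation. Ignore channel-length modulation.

V_GS = 3.30 V

In saturation I_D = ½ k_n (V_GS − V_TN)², so V_GS − V_TN = √(2 I_D / k_n) = √(2 × 17.1 / 7.74) = 2.1 V.
V_GS = 1.2 + 2.1 = 3.3 V.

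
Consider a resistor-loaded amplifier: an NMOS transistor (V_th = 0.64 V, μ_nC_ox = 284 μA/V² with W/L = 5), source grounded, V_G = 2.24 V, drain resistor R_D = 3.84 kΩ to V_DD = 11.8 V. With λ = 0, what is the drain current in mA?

I_D = 1.82 mA

V_GS = V_G = 2.24 V, so V_ov = 2.24 − 0.64 = 1.6 V.
k_n = μ_nC_ox · (W/L) = 1.42 mA/V².
Assume saturation: I_D = ½ k_n V_ov² = 0.5 × 1.42 × 1.6² = 1.82 mA, giving V_DS = V_DD − I_D R_D = 11.8 − 1.82 × 3.84 = 4.82 V.
V_DS = 4.82 V ≥ V_ov = 1.6 V, confirming saturation.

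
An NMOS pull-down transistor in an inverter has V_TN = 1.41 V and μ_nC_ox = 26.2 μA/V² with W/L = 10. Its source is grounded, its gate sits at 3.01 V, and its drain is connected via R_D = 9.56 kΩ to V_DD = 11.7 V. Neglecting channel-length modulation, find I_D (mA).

I_D = 0.335 mA

V_GS = V_G = 3.01 V, so V_ov = 3.01 − 1.41 = 1.6 V.
k_n = μ_nC_ox · (W/L) = 0.262 mA/V².
Assume saturation: I_D = ½ k_n V_ov² = 0.5 × 0.262 × 1.6² = 0.335 mA, giving V_DS = V_DD − I_D R_D = 11.7 − 0.335 × 9.56 = 8.49 V.
V_DS = 8.49 V ≥ V_ov = 1.6 V, confirming saturation.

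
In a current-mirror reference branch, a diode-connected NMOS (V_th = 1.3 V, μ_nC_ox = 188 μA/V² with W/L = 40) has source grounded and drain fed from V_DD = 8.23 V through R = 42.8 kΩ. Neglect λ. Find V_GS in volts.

V_GS = 1.50 V

With gate tied to drain, V_GS = V_DS ≥ V_GS − V_th, so the device is in saturation.
k_n = μ_nC_ox · (W/L) = 7.52 mA/V².
KCL at the drain: ½ k_n (V_GS − V_th)² = (V_DD − V_GS)/R.
Let x = V_GS − 1.3. Then 161 x² + x − 6.93 = 0, giving x = 0.204 V (positive root), so V_GS = 1.5 V.
I_D = (V_DD − V_GS)/R = (8.23 − 1.5) / 42.8 = 0.157 mA.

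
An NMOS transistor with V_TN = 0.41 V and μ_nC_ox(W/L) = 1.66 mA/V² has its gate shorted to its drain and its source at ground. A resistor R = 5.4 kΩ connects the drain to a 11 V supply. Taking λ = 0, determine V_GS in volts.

V_GS = 1.84 V

With gate tied to drain, V_GS = V_DS ≥ V_GS − V_TN, so the device is in saturation.
KCL at the drain: ½ k_n (V_GS − V_TN)² = (V_DD − V_GS)/R.
Let x = V_GS − 0.41. Then 4.48 x² + x − 10.59 = 0, giving x = 1.43 V (positive root), so V_GS = 1.84 V.
I_D = (V_DD − V_GS)/R = (11 − 1.84) / 5.4 = 1.7 mA.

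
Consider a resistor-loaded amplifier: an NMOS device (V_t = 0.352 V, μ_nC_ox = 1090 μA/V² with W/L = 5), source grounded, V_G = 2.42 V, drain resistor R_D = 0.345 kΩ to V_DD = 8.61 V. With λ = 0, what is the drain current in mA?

I_D = 11.7 mA

V_GS = V_G = 2.42 V, so V_ov = 2.42 − 0.352 = 2.07 V.
k_n = μ_nC_ox · (W/L) = 5.45 mA/V².
Assume saturation: I_D = ½ k_n V_ov² = 0.5 × 5.45 × 2.07² = 11.7 mA, giving V_DS = V_DD − I_D R_D = 8.61 − 11.7 × 0.345 = 4.59 V.
V_DS = 4.59 V ≥ V_ov = 2.07 V, confirming saturation.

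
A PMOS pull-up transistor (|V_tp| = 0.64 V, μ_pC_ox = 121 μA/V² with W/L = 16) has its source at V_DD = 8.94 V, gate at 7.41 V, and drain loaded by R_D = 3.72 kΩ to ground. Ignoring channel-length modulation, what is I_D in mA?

I_D = 0.767 mA

V_SG = V_DD − V_G = 8.94 − 7.41 = 1.53 V, so V_ov = 1.53 − 0.64 = 0.89 V.
k_p = μ_pC_ox · (W/L) = 1.936 mA/V².
Assume saturation: I_D = ½ k_p V_ov² = 0.5 × 1.936 × 0.89² = 0.767 mA, giving V_SD = V_DD − I_D R_D = 8.94 − 0.767 × 3.72 = 6.09 V.
V_SD = 6.09 V ≥ V_ov = 0.89 V, confirming saturation.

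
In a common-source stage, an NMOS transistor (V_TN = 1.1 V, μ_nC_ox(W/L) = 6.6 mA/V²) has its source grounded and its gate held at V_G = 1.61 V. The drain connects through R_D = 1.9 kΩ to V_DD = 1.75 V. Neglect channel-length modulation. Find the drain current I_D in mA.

I_D = 0.749 mA

V_GS = V_G = 1.61 V, so V_ov = 1.61 − 1.1 = 0.51 V.
Assume saturation: I_D = ½ k_n V_ov² = 0.5 × 6.6 × 0.51² = 0.858 mA, giving V_DS = V_DD − I_D R_D = 1.75 − 0.858 × 1.9 = 0.119 V.
But 0.119 V < V_ov = 0.51 V, so the device is actually in triode.
In triode I_D = k_n[V_ov V_DS − ½ V_DS²] and I_D = (V_DD − V_DS)/R_D. Equating: 6.27 V_DS² − 7.395 V_DS + 1.75 = 0, giving V_DS = 0.328 V (the root below V_ov).
I_D = (1.75 − 0.328) / 1.9 = 0.749 mA.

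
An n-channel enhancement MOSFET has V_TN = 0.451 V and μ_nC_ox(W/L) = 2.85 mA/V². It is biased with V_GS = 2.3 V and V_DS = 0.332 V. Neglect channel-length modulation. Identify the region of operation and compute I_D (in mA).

Triode; I_D = 1.59 mA

V_ov = V_GS − V_TN = 2.3 − 0.451 = 1.85 V.
Since V_DS = 0.332 V < V_ov = 1.85 V, the device is in the triode region.
I_D = k_n [V_ov · V_DS − ½ V_DS²] = 2.85 × [1.85 × 0.332 − 0.5 × 0.332²] = 1.59 mA.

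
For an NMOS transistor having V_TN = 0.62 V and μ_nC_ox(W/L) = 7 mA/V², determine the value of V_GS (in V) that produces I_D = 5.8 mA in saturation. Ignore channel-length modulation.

In saturation I_D = ½ k_n (V_GS − V_TN)², so V_GS − V_TN = √(2 I_D / k_n) = √(2 × 5.8 / 7) = 1.29 V.
V_GS = 0.62 + 1.29 = 1.91 V.

V_GS = 1.91 V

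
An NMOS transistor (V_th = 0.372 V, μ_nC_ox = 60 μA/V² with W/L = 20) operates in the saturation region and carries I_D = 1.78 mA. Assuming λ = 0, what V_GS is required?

k_n = μ_nC_ox · (W/L) = 1.2 mA/V².
In saturation I_D = ½ k_n (V_GS − V_th)², so V_GS − V_th = √(2 I_D / k_n) = √(2 × 1.78 / 1.2) = 1.72 V.
V_GS = 0.372 + 1.72 = 2.09 V.

V_GS = 2.09 V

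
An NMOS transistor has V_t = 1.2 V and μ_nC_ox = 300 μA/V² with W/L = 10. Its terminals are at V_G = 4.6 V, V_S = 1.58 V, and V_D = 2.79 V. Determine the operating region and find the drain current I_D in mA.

V_GS = V_G − V_S = 4.6 − 1.58 = 3.02 V; V_DS = V_D − V_S = 2.79 − 1.58 = 1.21 V.
k_n = μ_nC_ox · (W/L) = 3 mA/V².
V_ov = V_GS − V_t = 3.02 − 1.2 = 1.82 V.
Since V_DS = 1.21 V < V_ov = 1.82 V, the device is in the triode region.
I_D = k_n [V_ov · V_DS − ½ V_DS²] = 3 × [1.82 × 1.21 − 0.5 × 1.21²] = 4.41 mA.

Triode; I_D = 4.41 mA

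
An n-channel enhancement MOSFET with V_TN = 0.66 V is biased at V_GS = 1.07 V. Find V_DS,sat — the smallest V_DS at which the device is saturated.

V_DS,sat = 0.410 V

The boundary between triode and saturation is V_DS = V_GS − V_TN = V_ov.
V_ov = 1.07 − 0.66 = 0.41 V.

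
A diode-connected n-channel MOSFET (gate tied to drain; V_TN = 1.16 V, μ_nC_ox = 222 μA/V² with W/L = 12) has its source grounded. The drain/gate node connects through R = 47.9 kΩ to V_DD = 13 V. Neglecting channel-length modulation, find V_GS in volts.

V_GS = 1.58 V

With gate tied to drain, V_GS = V_DS ≥ V_GS − V_TN, so the device is in saturation.
k_n = μ_nC_ox · (W/L) = 2.664 mA/V².
KCL at the drain: ½ k_n (V_GS − V_TN)² = (V_DD − V_GS)/R.
Let x = V_GS − 1.16. Then 63.8 x² + x − 11.84 = 0, giving x = 0.423 V (positive root), so V_GS = 1.58 V.
I_D = (V_DD − V_GS)/R = (13 − 1.58) / 47.9 = 0.238 mA.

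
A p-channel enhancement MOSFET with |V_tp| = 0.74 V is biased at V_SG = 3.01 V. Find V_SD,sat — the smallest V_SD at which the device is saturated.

V_SD,sat = 2.27 V

The boundary between triode and saturation is V_SD = V_SG − |V_tp| = V_ov.
V_ov = 3.01 − 0.74 = 2.27 V.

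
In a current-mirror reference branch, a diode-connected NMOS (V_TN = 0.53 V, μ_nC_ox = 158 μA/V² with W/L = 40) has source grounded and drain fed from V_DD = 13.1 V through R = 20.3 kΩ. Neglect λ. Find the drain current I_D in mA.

With gate tied to drain, V_GS = V_DS ≥ V_GS − V_TN, so the device is in saturation.
k_n = μ_nC_ox · (W/L) = 6.32 mA/V².
KCL at the drain: ½ k_n (V_GS − V_TN)² = (V_DD − V_GS)/R.
Let x = V_GS − 0.53. Then 64.1 x² + x − 12.57 = 0, giving x = 0.435 V (positive root), so V_GS = 0.965 V.
I_D = (V_DD − V_GS)/R = (13.1 − 0.965) / 20.3 = 0.598 mA.

I_D = 0.598 mA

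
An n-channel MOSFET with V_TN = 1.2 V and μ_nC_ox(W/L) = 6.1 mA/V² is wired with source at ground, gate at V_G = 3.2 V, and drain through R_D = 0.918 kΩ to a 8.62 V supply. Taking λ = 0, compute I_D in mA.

V_GS = V_G = 3.2 V, so V_ov = 3.2 − 1.2 = 2 V.
Assume saturation: I_D = ½ k_n V_ov² = 0.5 × 6.1 × 2² = 12.2 mA, giving V_DS = V_DD − I_D R_D = 8.62 − 12.2 × 0.918 = -2.58 V.
But -2.58 V < V_ov = 2 V, so the device is actually in triode.
In triode I_D = k_n[V_ov V_DS − ½ V_DS²] and I_D = (V_DD − V_DS)/R_D. Equating: 2.8 V_DS² − 12.2 V_DS + 8.62 = 0, giving V_DS = 0.887 V (the root below V_ov).
I_D = (8.62 − 0.887) / 0.918 = 8.42 mA.

I_D = 8.42 mA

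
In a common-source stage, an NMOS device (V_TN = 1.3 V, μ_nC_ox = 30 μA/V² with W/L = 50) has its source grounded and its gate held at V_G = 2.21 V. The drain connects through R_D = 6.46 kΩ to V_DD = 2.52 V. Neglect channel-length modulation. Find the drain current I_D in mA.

I_D = 0.343 mA

V_GS = V_G = 2.21 V, so V_ov = 2.21 − 1.3 = 0.91 V.
k_n = μ_nC_ox · (W/L) = 1.5 mA/V².
Assume saturation: I_D = ½ k_n V_ov² = 0.5 × 1.5 × 0.91² = 0.621 mA, giving V_DS = V_DD − I_D R_D = 2.52 − 0.621 × 6.46 = -1.49 V.
But -1.49 V < V_ov = 0.91 V, so the device is actually in triode.
In triode I_D = k_n[V_ov V_DS − ½ V_DS²] and I_D = (V_DD − V_DS)/R_D. Equating: 4.84 V_DS² − 9.818 V_DS + 2.52 = 0, giving V_DS = 0.302 V (the root below V_ov).
I_D = (2.52 − 0.302) / 6.46 = 0.343 mA.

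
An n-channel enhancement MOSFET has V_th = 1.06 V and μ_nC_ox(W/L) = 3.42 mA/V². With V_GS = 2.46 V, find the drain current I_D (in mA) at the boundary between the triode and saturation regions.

I_D = 3.35 mA

At the boundary V_DS = V_ov = V_GS − V_th = 2.46 − 1.06 = 1.4 V.
I_D = ½ k_n V_ov² = 0.5 × 3.42 × 1.4² = 3.35 mA.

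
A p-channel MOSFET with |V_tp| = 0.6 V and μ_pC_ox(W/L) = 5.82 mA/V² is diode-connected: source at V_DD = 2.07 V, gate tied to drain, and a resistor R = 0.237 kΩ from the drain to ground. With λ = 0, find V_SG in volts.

With gate tied to drain, V_SG = V_SD ≥ V_SG − |V_tp|, so the device is in saturation.
KCL at the drain: ½ k_p (V_SG − |V_tp|)² = (V_DD − V_SG)/R.
Let x = V_SG − 0.6. Then 0.69 x² + x − 1.47 = 0, giving x = 0.905 V (positive root), so V_SG = 1.51 V.
I_D = (V_DD − V_SG)/R = (2.07 − 1.51) / 0.237 = 2.38 mA.

V_SG = 1.51 V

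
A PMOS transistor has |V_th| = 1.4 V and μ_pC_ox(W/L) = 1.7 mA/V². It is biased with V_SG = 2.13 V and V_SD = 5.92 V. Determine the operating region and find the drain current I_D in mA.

V_ov = V_SG − |V_th| = 2.13 − 1.4 = 0.73 V.
Since V_SD = 5.92 V ≥ V_ov = 0.73 V, the device is in saturation.
I_D = ½ k_p V_ov² = 0.5 × 1.7 × 0.73² = 0.453 mA.

Saturation; I_D = 0.453 mA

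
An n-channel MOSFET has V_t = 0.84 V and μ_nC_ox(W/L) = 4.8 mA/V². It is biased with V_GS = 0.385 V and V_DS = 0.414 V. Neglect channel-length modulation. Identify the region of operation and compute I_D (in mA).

Cutoff; I_D = 0 mA

V_GS = 0.385 V < V_t = 0.84 V, so the transistor is in cutoff.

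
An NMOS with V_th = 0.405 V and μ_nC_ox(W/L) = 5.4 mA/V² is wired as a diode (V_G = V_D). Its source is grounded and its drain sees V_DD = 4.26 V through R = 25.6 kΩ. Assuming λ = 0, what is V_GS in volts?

V_GS = 0.634 V

With gate tied to drain, V_GS = V_DS ≥ V_GS − V_th, so the device is in saturation.
KCL at the drain: ½ k_n (V_GS − V_th)² = (V_DD − V_GS)/R.
Let x = V_GS − 0.405. Then 69.1 x² + x − 3.855 = 0, giving x = 0.229 V (positive root), so V_GS = 0.634 V.
I_D = (V_DD − V_GS)/R = (4.26 − 0.634) / 25.6 = 0.142 mA.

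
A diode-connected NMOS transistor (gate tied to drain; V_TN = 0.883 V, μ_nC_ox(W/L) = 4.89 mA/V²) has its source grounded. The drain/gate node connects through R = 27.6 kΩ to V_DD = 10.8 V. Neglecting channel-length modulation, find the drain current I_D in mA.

With gate tied to drain, V_GS = V_DS ≥ V_GS − V_TN, so the device is in saturation.
KCL at the drain: ½ k_n (V_GS − V_TN)² = (V_DD − V_GS)/R.
Let x = V_GS − 0.883. Then 67.5 x² + x − 9.917 = 0, giving x = 0.376 V (positive root), so V_GS = 1.26 V.
I_D = (V_DD − V_GS)/R = (10.8 − 1.26) / 27.6 = 0.346 mA.

I_D = 0.346 mA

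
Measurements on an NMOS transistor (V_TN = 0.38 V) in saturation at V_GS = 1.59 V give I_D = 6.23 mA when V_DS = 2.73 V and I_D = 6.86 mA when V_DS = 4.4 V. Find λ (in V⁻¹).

With V_GS fixed, I_D ∝ (1 + λ V_DS) in saturation, so I_D2/I_D1 = (1 + λ V_DS2)/(1 + λ V_DS1).
6.86/6.23 = 1.101 = (1 + 4.4 λ)/(1 + 2.73 λ).
Solving: λ (I_D1 V_DS2 − I_D2 V_DS1) = I_D2 − I_D1, so λ = (6.86 − 6.23) / (6.23 × 4.4 − 6.86 × 2.73) = 0.63 / 8.68 = 0.0725 V⁻¹.

λ = 0.0725 V⁻¹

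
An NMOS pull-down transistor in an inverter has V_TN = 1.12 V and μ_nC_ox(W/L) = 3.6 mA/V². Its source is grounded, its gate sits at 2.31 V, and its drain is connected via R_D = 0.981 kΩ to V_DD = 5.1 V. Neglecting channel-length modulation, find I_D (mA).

V_GS = V_G = 2.31 V, so V_ov = 2.31 − 1.12 = 1.19 V.
Assume saturation: I_D = ½ k_n V_ov² = 0.5 × 3.6 × 1.19² = 2.55 mA, giving V_DS = V_DD − I_D R_D = 5.1 − 2.55 × 0.981 = 2.6 V.
V_DS = 2.6 V ≥ V_ov = 1.19 V, confirming saturation.

I_D = 2.55 mA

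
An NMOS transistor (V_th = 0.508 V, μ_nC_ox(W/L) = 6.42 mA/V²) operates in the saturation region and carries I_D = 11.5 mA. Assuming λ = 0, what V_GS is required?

In saturation I_D = ½ k_n (V_GS − V_th)², so V_GS − V_th = √(2 I_D / k_n) = √(2 × 11.5 / 6.42) = 1.89 V.
V_GS = 0.508 + 1.89 = 2.4 V.

V_GS = 2.40 V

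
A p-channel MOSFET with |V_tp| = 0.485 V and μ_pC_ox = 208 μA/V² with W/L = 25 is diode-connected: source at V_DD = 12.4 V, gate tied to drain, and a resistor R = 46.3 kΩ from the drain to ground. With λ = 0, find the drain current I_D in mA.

With gate tied to drain, V_SG = V_SD ≥ V_SG − |V_tp|, so the device is in saturation.
k_p = μ_pC_ox · (W/L) = 5.2 mA/V².
KCL at the drain: ½ k_p (V_SG − |V_tp|)² = (V_DD − V_SG)/R.
Let x = V_SG − 0.485. Then 120 x² + x − 11.92 = 0, giving x = 0.31 V (positive root), so V_SG = 0.795 V.
I_D = (V_DD − V_SG)/R = (12.4 − 0.795) / 46.3 = 0.251 mA.

I_D = 0.251 mA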